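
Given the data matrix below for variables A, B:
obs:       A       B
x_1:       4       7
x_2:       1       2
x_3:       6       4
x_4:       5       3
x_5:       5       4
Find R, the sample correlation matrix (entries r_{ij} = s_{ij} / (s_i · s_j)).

Step 1 — column means:
  mean(A) = (4 + 1 + 6 + 5 + 5) / 5 = 21/5 = 4.2
  mean(B) = (7 + 2 + 4 + 3 + 4) / 5 = 20/5 = 4

Step 2 — sample variances and covariances s[i,j] = (1/(n-1)) · Σ_k (x_{k,i} - mean_i) · (x_{k,j} - mean_j), with n-1 = 4:
  s[A,A] = ((-0.2)·(-0.2) + (-3.2)·(-3.2) + (1.8)·(1.8) + (0.8)·(0.8) + (0.8)·(0.8)) / 4 = 14.8/4 = 3.7
  s[A,B] = ((-0.2)·(3) + (-3.2)·(-2) + (1.8)·(0) + (0.8)·(-1) + (0.8)·(0)) / 4 = 5/4 = 1.25
  s[B,B] = ((3)·(3) + (-2)·(-2) + (0)·(0) + (-1)·(-1) + (0)·(0)) / 4 = 14/4 = 3.5
  Sample standard deviations s_i = √(s[i,i]):
  s(A) = √(3.7) = 1.9235
  s(B) = √(3.5) = 1.8708

Step 3 — r_{ij} = s_{ij} / (s_i · s_j):
  r[A,A] = 1 (diagonal).
  r[A,B] = 1.25 / (1.9235 · 1.8708) = 1.25 / 3.5986 = 0.3474
  r[B,B] = 1 (diagonal).

R is symmetric with unit diagonal. Assembling:

R = [[1, 0.3474],
 [0.3474, 1]]


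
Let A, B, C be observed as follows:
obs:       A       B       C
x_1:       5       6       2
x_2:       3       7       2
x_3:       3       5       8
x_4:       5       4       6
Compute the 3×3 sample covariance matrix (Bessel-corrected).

Step 1 — column means:
  mean(A) = (5 + 3 + 3 + 5) / 4 = 16/4 = 4
  mean(B) = (6 + 7 + 5 + 4) / 4 = 22/4 = 5.5
  mean(C) = (2 + 2 + 8 + 6) / 4 = 18/4 = 4.5

Step 2 — sample covariance S[i,j] = (1/(n-1)) · Σ_k (x_{k,i} - mean_i) · (x_{k,j} - mean_j), with n-1 = 3.
  S[A,A] = ((1)·(1) + (-1)·(-1) + (-1)·(-1) + (1)·(1)) / 3 = 4/3 = 1.3333
  S[A,B] = ((1)·(0.5) + (-1)·(1.5) + (-1)·(-0.5) + (1)·(-1.5)) / 3 = -2/3 = -0.6667
  S[A,C] = ((1)·(-2.5) + (-1)·(-2.5) + (-1)·(3.5) + (1)·(1.5)) / 3 = -2/3 = -0.6667
  S[B,B] = ((0.5)·(0.5) + (1.5)·(1.5) + (-0.5)·(-0.5) + (-1.5)·(-1.5)) / 3 = 5/3 = 1.6667
  S[B,C] = ((0.5)·(-2.5) + (1.5)·(-2.5) + (-0.5)·(3.5) + (-1.5)·(1.5)) / 3 = -9/3 = -3
  S[C,C] = ((-2.5)·(-2.5) + (-2.5)·(-2.5) + (3.5)·(3.5) + (1.5)·(1.5)) / 3 = 27/3 = 9

S is symmetric (S[j,i] = S[i,j]). Assembling:

S = [[1.3333, -0.6667, -0.6667],
 [-0.6667, 1.6667, -3],
 [-0.6667, -3, 9]]


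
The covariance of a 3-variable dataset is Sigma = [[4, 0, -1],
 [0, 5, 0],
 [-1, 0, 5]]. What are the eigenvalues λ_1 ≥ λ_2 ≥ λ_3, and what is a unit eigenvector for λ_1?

Step 1 — characteristic polynomial p(λ) = det(λI - Sigma) = λ³ - tr·λ² + c_1·λ - det, where tr = trace, c_1 = sum of the principal 2×2 minors, det = det(Sigma):
  tr = 4 + 5 + 5 = 14,
  c_1 = (4·5 - (0)²) + (4·5 - (-1)²) + (5·5 - (0)²) = 20 + 19 + 25 = 64,
  det = 4·(5·5 - (0)²) - (0)·((0)·5 - (0)·(-1)) + (-1)·((0)·(0) - 5·(-1)) = 4·(25) - (0)·(0) + (-1)·(5) = 95.
  So p(λ) = λ³ - 14λ² + 64λ - 95.
Step 2 — look for an integer root (rational root theorem: any rational root is an integer divisor of 95). Testing λ = 5:
  p(5) = 125 - 350 + 320 - 95 = 0  ✓
  Dividing out (λ - 5): p(λ) = (λ - 5)(λ² - 9λ + 19).
Step 3 — remaining eigenvalues from the quadratic λ² - 9λ + 19 = 0:
  Δ = 9² - 4·19 = 81 - 76 = 5,  λ = (9 ± √5)/2 = (9 ± 2.2361)/2 ≈ 5.618 or 3.382.
  Sorted: λ_1 = 5.618,  λ_2 = 5,  λ_3 = 3.382  (check: sum = 14 = tr ✓).

Step 4 — unit eigenvector for λ_1 ≈ 5.618: v spans the null space of (Sigma - λ_1 I), whose rows are
  r_1 = (-1.618, 0, -1),  r_2 = (0, -0.618, 0),  r_3 = (-1, 0, -0.618).
  v is orthogonal to every row, so take v ∝ r_1 × r_2 = ((0)·(0) - (-1)·(-0.618), (-1)·(0) - (-1.618)·(0), (-1.618)·(-0.618) - (0)·(0)) ≈ (-0.618, 0, 1).
  Rescale (multiply by -1 so the first nonzero entry is positive): u = (0.618, 0, -1).
  ||u|| = √((0.618)² + (0)² + (-1)²) = √(1.382) ≈ 1.1756,  v_1 = u/||u|| ≈ (0.5257, 0, -0.8507) (||v_1|| = 1).

λ_1 = 5.618,  λ_2 = 5,  λ_3 = 3.382;  v_1 ≈ (0.5257, 0, -0.8507)


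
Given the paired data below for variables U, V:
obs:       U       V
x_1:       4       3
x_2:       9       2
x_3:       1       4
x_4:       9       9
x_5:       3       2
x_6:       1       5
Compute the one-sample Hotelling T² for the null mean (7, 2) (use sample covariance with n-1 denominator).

Step 1 — sample mean vector:
  mean(U) = (4 + 9 + 1 + 9 + 3 + 1) / 6 = 27/6 = 4.5
  mean(V) = (3 + 2 + 4 + 9 + 2 + 5) / 6 = 25/6 = 4.1667
  x̄ = (4.5, 4.1667),  deviation x̄ - mu_0 = (4.5, 4.1667) - (7, 2) = (-2.5, 2.1667).

Step 2 — sample covariance matrix, S[i,j] = (1/(n-1)) · Σ_k (x_{k,i} - mean_i) · (x_{k,j} - mean_j), divisor n-1 = 5:
  S[U,U] = ((-0.5)·(-0.5) + (4.5)·(4.5) + (-3.5)·(-3.5) + (4.5)·(4.5) + (-1.5)·(-1.5) + (-3.5)·(-3.5)) / 5 = 67.5/5 = 13.5
  S[U,V] = ((-0.5)·(-1.1667) + (4.5)·(-2.1667) + (-3.5)·(-0.1667) + (4.5)·(4.8333) + (-1.5)·(-2.1667) + (-3.5)·(0.8333)) / 5 = 13.5/5 = 2.7
  S[V,V] = ((-1.1667)·(-1.1667) + (-2.1667)·(-2.1667) + (-0.1667)·(-0.1667) + (4.8333)·(4.8333) + (-2.1667)·(-2.1667) + (0.8333)·(0.8333)) / 5 = 34.8333/5 = 6.9667
  S = [[13.5, 2.7],
 [2.7, 6.9667]].

Step 3 — invert S. det(S) = 13.5·6.9667 - (2.7)² = 86.76.
  S^{-1} = (1/det) · [[d, -b], [-b, a]] = [[0.0803, -0.0311],
 [-0.0311, 0.1556]].

Step 4 — quadratic form (x̄ - mu_0)^T · S^{-1} · (x̄ - mu_0):
  S^{-1} · (x̄ - mu_0) = (-0.2682, 0.4149),
  (x̄ - mu_0)^T · [...] = (-2.5)·(-0.2682) + (2.1667)·(0.4149) = 1.5695.

Step 5 — scale by n: T² = 6 · 1.5695 = 9.4168.

T² ≈ 9.4168


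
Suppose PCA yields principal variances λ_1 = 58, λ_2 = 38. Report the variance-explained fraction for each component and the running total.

Step 1 — total variance = trace(Sigma) = Σ λ_i = 58 + 38 = 96.

Step 2 — fraction explained by component i = λ_i / Σ λ:
  PC1: 58/96 = 0.6042
  PC2: 38/96 = 0.3958

Step 3 — cumulative fraction after k components = (λ_1 + ... + λ_k) / Σ λ:
  k = 1: 58/96 = 0.6042
  k = 2: (58 + 38)/96 = 96/96 = 1

Summary (fraction, with percent):

explained: PC1 0.6042 (60.42%), PC2 0.3958 (39.58%);  cumulative: 0.6042, 1


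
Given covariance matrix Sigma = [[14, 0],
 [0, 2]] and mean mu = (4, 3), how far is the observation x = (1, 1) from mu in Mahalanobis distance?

Step 1 — centre the observation: (x - mu) = (-3, -2).

Step 2 — invert Sigma. det(Sigma) = 14·2 - (0)² = 28.
  Sigma^{-1} = (1/det) · [[d, -b], [-b, a]] = [[0.0714, 0],
 [0, 0.5]].

Step 3 — form the quadratic (x - mu)^T · Sigma^{-1} · (x - mu):
  Sigma^{-1} · (x - mu) = (-0.2143, -1).
  (x - mu)^T · [Sigma^{-1} · (x - mu)] = (-3)·(-0.2143) + (-2)·(-1) = 2.6429.

Step 4 — take square root: d = √(2.6429) ≈ 1.6257.

d(x, mu) = √(2.6429) ≈ 1.6257


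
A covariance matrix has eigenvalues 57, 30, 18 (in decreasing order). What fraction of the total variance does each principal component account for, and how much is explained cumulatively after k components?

Step 1 — total variance = trace(Sigma) = Σ λ_i = 57 + 30 + 18 = 105.

Step 2 — fraction explained by component i = λ_i / Σ λ:
  PC1: 57/105 = 0.5429
  PC2: 30/105 = 0.2857
  PC3: 18/105 = 0.1714

Step 3 — cumulative fraction after k components = (λ_1 + ... + λ_k) / Σ λ:
  k = 1: 57/105 = 0.5429
  k = 2: (57 + 30)/105 = 87/105 = 0.8286
  k = 3: (57 + 30 + 18)/105 = 105/105 = 1

Summary (fraction, with percent):

explained: PC1 0.5429 (54.29%), PC2 0.2857 (28.57%), PC3 0.1714 (17.14%);  cumulative: 0.5429, 0.8286, 1


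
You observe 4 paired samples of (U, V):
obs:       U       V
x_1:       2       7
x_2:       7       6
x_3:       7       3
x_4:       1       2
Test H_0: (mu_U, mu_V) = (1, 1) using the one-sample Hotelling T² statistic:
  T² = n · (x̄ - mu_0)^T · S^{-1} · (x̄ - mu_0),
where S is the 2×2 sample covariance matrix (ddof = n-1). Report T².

Step 1 — sample mean vector:
  mean(U) = (2 + 7 + 7 + 1) / 4 = 17/4 = 4.25
  mean(V) = (7 + 6 + 3 + 2) / 4 = 18/4 = 4.5
  x̄ = (4.25, 4.5),  deviation x̄ - mu_0 = (4.25, 4.5) - (1, 1) = (3.25, 3.5).

Step 2 — sample covariance matrix, S[i,j] = (1/(n-1)) · Σ_k (x_{k,i} - mean_i) · (x_{k,j} - mean_j), divisor n-1 = 3:
  S[U,U] = ((-2.25)·(-2.25) + (2.75)·(2.75) + (2.75)·(2.75) + (-3.25)·(-3.25)) / 3 = 30.75/3 = 10.25
  S[U,V] = ((-2.25)·(2.5) + (2.75)·(1.5) + (2.75)·(-1.5) + (-3.25)·(-2.5)) / 3 = 2.5/3 = 0.8333
  S[V,V] = ((2.5)·(2.5) + (1.5)·(1.5) + (-1.5)·(-1.5) + (-2.5)·(-2.5)) / 3 = 17/3 = 5.6667
  S = [[10.25, 0.8333],
 [0.8333, 5.6667]].

Step 3 — invert S. det(S) = 10.25·5.6667 - (0.8333)² = 57.3889.
  S^{-1} = (1/det) · [[d, -b], [-b, a]] = [[0.0987, -0.0145],
 [-0.0145, 0.1786]].

Step 4 — quadratic form (x̄ - mu_0)^T · S^{-1} · (x̄ - mu_0):
  S^{-1} · (x̄ - mu_0) = (0.2701, 0.5779),
  (x̄ - mu_0)^T · [...] = (3.25)·(0.2701) + (3.5)·(0.5779) = 2.9005.

Step 5 — scale by n: T² = 4 · 2.9005 = 11.6021.

T² ≈ 11.6021


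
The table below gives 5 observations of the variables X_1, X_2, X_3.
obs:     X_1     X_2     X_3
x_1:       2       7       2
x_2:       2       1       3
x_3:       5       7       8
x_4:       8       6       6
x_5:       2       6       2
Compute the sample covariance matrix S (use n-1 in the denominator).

Step 1 — column means:
  mean(X_1) = (2 + 2 + 5 + 8 + 2) / 5 = 19/5 = 3.8
  mean(X_2) = (7 + 1 + 7 + 6 + 6) / 5 = 27/5 = 5.4
  mean(X_3) = (2 + 3 + 8 + 6 + 2) / 5 = 21/5 = 4.2

Step 2 — sample covariance S[i,j] = (1/(n-1)) · Σ_k (x_{k,i} - mean_i) · (x_{k,j} - mean_j), with n-1 = 4.
  S[X_1,X_1] = ((-1.8)·(-1.8) + (-1.8)·(-1.8) + (1.2)·(1.2) + (4.2)·(4.2) + (-1.8)·(-1.8)) / 4 = 28.8/4 = 7.2
  S[X_1,X_2] = ((-1.8)·(1.6) + (-1.8)·(-4.4) + (1.2)·(1.6) + (4.2)·(0.6) + (-1.8)·(0.6)) / 4 = 8.4/4 = 2.1
  S[X_1,X_3] = ((-1.8)·(-2.2) + (-1.8)·(-1.2) + (1.2)·(3.8) + (4.2)·(1.8) + (-1.8)·(-2.2)) / 4 = 22.2/4 = 5.55
  S[X_2,X_2] = ((1.6)·(1.6) + (-4.4)·(-4.4) + (1.6)·(1.6) + (0.6)·(0.6) + (0.6)·(0.6)) / 4 = 25.2/4 = 6.3
  S[X_2,X_3] = ((1.6)·(-2.2) + (-4.4)·(-1.2) + (1.6)·(3.8) + (0.6)·(1.8) + (0.6)·(-2.2)) / 4 = 7.6/4 = 1.9
  S[X_3,X_3] = ((-2.2)·(-2.2) + (-1.2)·(-1.2) + (3.8)·(3.8) + (1.8)·(1.8) + (-2.2)·(-2.2)) / 4 = 28.8/4 = 7.2

S is symmetric (S[j,i] = S[i,j]). Assembling:

S = [[7.2, 2.1, 5.55],
 [2.1, 6.3, 1.9],
 [5.55, 1.9, 7.2]]


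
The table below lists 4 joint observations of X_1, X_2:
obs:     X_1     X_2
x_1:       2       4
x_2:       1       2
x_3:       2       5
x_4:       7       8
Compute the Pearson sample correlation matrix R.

Step 1 — column means:
  mean(X_1) = (2 + 1 + 2 + 7) / 4 = 12/4 = 3
  mean(X_2) = (4 + 2 + 5 + 8) / 4 = 19/4 = 4.75

Step 2 — sample variances and covariances s[i,j] = (1/(n-1)) · Σ_k (x_{k,i} - mean_i) · (x_{k,j} - mean_j), with n-1 = 3:
  s[X_1,X_1] = ((-1)·(-1) + (-2)·(-2) + (-1)·(-1) + (4)·(4)) / 3 = 22/3 = 7.3333
  s[X_1,X_2] = ((-1)·(-0.75) + (-2)·(-2.75) + (-1)·(0.25) + (4)·(3.25)) / 3 = 19/3 = 6.3333
  s[X_2,X_2] = ((-0.75)·(-0.75) + (-2.75)·(-2.75) + (0.25)·(0.25) + (3.25)·(3.25)) / 3 = 18.75/3 = 6.25
  Sample standard deviations s_i = √(s[i,i]):
  s(X_1) = √(7.3333) = 2.708
  s(X_2) = √(6.25) = 2.5

Step 3 — r_{ij} = s_{ij} / (s_i · s_j):
  r[X_1,X_1] = 1 (diagonal).
  r[X_1,X_2] = 6.3333 / (2.708 · 2.5) = 6.3333 / 6.77 = 0.9355
  r[X_2,X_2] = 1 (diagonal).

R is symmetric with unit diagonal. Assembling:

R = [[1, 0.9355],
 [0.9355, 1]]


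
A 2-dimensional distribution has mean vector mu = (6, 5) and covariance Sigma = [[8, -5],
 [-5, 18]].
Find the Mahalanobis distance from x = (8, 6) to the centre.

Step 1 — centre the observation: (x - mu) = (2, 1).

Step 2 — invert Sigma. det(Sigma) = 8·18 - (-5)² = 119.
  Sigma^{-1} = (1/det) · [[d, -b], [-b, a]] = [[0.1513, 0.042],
 [0.042, 0.0672]].

Step 3 — form the quadratic (x - mu)^T · Sigma^{-1} · (x - mu):
  Sigma^{-1} · (x - mu) = (0.3445, 0.1513).
  (x - mu)^T · [Sigma^{-1} · (x - mu)] = (2)·(0.3445) + (1)·(0.1513) = 0.8403.

Step 4 — take square root: d = √(0.8403) ≈ 0.9167.

d(x, mu) = √(0.8403) ≈ 0.9167


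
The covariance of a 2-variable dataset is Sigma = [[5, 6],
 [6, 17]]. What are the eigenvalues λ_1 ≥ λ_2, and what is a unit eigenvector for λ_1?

Step 1 — characteristic polynomial of 2×2 Sigma:
  det(Sigma - λI) = λ² - trace · λ + det = 0.
  trace = 5 + 17 = 22, det = 5·17 - (6)² = 49.
Step 2 — discriminant:
  Δ = trace² - 4·det = 484 - 196 = 288.
Step 3 — eigenvalues:
  λ = (trace ± √Δ)/2 = (22 ± 16.9706)/2,
  λ_1 = 19.4853,  λ_2 = 2.5147.

Step 4 — unit eigenvector for λ_1: solve (Sigma - λ_1 I)v = 0. First row:
  (5 - 19.4853)·v_x + (6)·v_y = 0, i.e. (-14.4853)·v_x + (6)·v_y = 0,
  so v ∝ (b, λ_1 - a) = (6, 14.4853) = u.
  ||u|| = √((6)² + (14.4853)²) = √(245.8234) ≈ 15.6788,
  v_1 = u/||u|| ≈ (0.3827, 0.9239) (||v_1|| = 1).

λ_1 = 19.4853,  λ_2 = 2.5147;  v_1 ≈ (0.3827, 0.9239)


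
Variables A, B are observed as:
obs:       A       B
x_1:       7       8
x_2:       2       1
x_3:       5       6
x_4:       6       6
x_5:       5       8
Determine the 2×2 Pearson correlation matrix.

Step 1 — column means:
  mean(A) = (7 + 2 + 5 + 6 + 5) / 5 = 25/5 = 5
  mean(B) = (8 + 1 + 6 + 6 + 8) / 5 = 29/5 = 5.8

Step 2 — sample variances and covariances s[i,j] = (1/(n-1)) · Σ_k (x_{k,i} - mean_i) · (x_{k,j} - mean_j), with n-1 = 4:
  s[A,A] = ((2)·(2) + (-3)·(-3) + (0)·(0) + (1)·(1) + (0)·(0)) / 4 = 14/4 = 3.5
  s[A,B] = ((2)·(2.2) + (-3)·(-4.8) + (0)·(0.2) + (1)·(0.2) + (0)·(2.2)) / 4 = 19/4 = 4.75
  s[B,B] = ((2.2)·(2.2) + (-4.8)·(-4.8) + (0.2)·(0.2) + (0.2)·(0.2) + (2.2)·(2.2)) / 4 = 32.8/4 = 8.2
  Sample standard deviations s_i = √(s[i,i]):
  s(A) = √(3.5) = 1.8708
  s(B) = √(8.2) = 2.8636

Step 3 — r_{ij} = s_{ij} / (s_i · s_j):
  r[A,A] = 1 (diagonal).
  r[A,B] = 4.75 / (1.8708 · 2.8636) = 4.75 / 5.3572 = 0.8867
  r[B,B] = 1 (diagonal).

R is symmetric with unit diagonal. Assembling:

R = [[1, 0.8867],
 [0.8867, 1]]


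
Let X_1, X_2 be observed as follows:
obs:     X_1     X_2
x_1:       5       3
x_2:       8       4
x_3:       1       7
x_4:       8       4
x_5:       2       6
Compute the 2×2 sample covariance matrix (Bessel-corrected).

Step 1 — column means:
  mean(X_1) = (5 + 8 + 1 + 8 + 2) / 5 = 24/5 = 4.8
  mean(X_2) = (3 + 4 + 7 + 4 + 6) / 5 = 24/5 = 4.8

Step 2 — sample covariance S[i,j] = (1/(n-1)) · Σ_k (x_{k,i} - mean_i) · (x_{k,j} - mean_j), with n-1 = 4.
  S[X_1,X_1] = ((0.2)·(0.2) + (3.2)·(3.2) + (-3.8)·(-3.8) + (3.2)·(3.2) + (-2.8)·(-2.8)) / 4 = 42.8/4 = 10.7
  S[X_1,X_2] = ((0.2)·(-1.8) + (3.2)·(-0.8) + (-3.8)·(2.2) + (3.2)·(-0.8) + (-2.8)·(1.2)) / 4 = -17.2/4 = -4.3
  S[X_2,X_2] = ((-1.8)·(-1.8) + (-0.8)·(-0.8) + (2.2)·(2.2) + (-0.8)·(-0.8) + (1.2)·(1.2)) / 4 = 10.8/4 = 2.7

S is symmetric (S[j,i] = S[i,j]). Assembling:

S = [[10.7, -4.3],
 [-4.3, 2.7]]


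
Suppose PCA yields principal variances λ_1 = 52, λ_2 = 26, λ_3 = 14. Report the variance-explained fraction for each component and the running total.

Step 1 — total variance = trace(Sigma) = Σ λ_i = 52 + 26 + 14 = 92.

Step 2 — fraction explained by component i = λ_i / Σ λ:
  PC1: 52/92 = 0.5652
  PC2: 26/92 = 0.2826
  PC3: 14/92 = 0.1522

Step 3 — cumulative fraction after k components = (λ_1 + ... + λ_k) / Σ λ:
  k = 1: 52/92 = 0.5652
  k = 2: (52 + 26)/92 = 78/92 = 0.8478
  k = 3: (52 + 26 + 14)/92 = 92/92 = 1

Summary (fraction, with percent):

explained: PC1 0.5652 (56.52%), PC2 0.2826 (28.26%), PC3 0.1522 (15.22%);  cumulative: 0.5652, 0.8478, 1


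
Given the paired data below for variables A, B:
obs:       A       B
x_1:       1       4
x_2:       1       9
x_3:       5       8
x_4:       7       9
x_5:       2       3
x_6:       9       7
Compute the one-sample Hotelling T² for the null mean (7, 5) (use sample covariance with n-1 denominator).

Step 1 — sample mean vector:
  mean(A) = (1 + 1 + 5 + 7 + 2 + 9) / 6 = 25/6 = 4.1667
  mean(B) = (4 + 9 + 8 + 9 + 3 + 7) / 6 = 40/6 = 6.6667
  x̄ = (4.1667, 6.6667),  deviation x̄ - mu_0 = (4.1667, 6.6667) - (7, 5) = (-2.8333, 1.6667).

Step 2 — sample covariance matrix, S[i,j] = (1/(n-1)) · Σ_k (x_{k,i} - mean_i) · (x_{k,j} - mean_j), divisor n-1 = 5:
  S[A,A] = ((-3.1667)·(-3.1667) + (-3.1667)·(-3.1667) + (0.8333)·(0.8333) + (2.8333)·(2.8333) + (-2.1667)·(-2.1667) + (4.8333)·(4.8333)) / 5 = 56.8333/5 = 11.3667
  S[A,B] = ((-3.1667)·(-2.6667) + (-3.1667)·(2.3333) + (0.8333)·(1.3333) + (2.8333)·(2.3333) + (-2.1667)·(-3.6667) + (4.8333)·(0.3333)) / 5 = 18.3333/5 = 3.6667
  S[B,B] = ((-2.6667)·(-2.6667) + (2.3333)·(2.3333) + (1.3333)·(1.3333) + (2.3333)·(2.3333) + (-3.6667)·(-3.6667) + (0.3333)·(0.3333)) / 5 = 33.3333/5 = 6.6667
  S = [[11.3667, 3.6667],
 [3.6667, 6.6667]].

Step 3 — invert S. det(S) = 11.3667·6.6667 - (3.6667)² = 62.3333.
  S^{-1} = (1/det) · [[d, -b], [-b, a]] = [[0.107, -0.0588],
 [-0.0588, 0.1824]].

Step 4 — quadratic form (x̄ - mu_0)^T · S^{-1} · (x̄ - mu_0):
  S^{-1} · (x̄ - mu_0) = (-0.4011, 0.4706),
  (x̄ - mu_0)^T · [...] = (-2.8333)·(-0.4011) + (1.6667)·(0.4706) = 1.9207.

Step 5 — scale by n: T² = 6 · 1.9207 = 11.5241.

T² ≈ 11.5241


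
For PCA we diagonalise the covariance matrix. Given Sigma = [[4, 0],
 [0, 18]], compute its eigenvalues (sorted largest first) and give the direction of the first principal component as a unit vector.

Step 1 — characteristic polynomial of 2×2 Sigma:
  det(Sigma - λI) = λ² - trace · λ + det = 0.
  trace = 4 + 18 = 22, det = 4·18 - (0)² = 72.
Step 2 — discriminant:
  Δ = trace² - 4·det = 484 - 288 = 196.
Step 3 — eigenvalues:
  λ = (trace ± √Δ)/2 = (22 ± 14)/2,
  λ_1 = 18,  λ_2 = 4.

Step 4 — unit eigenvector for λ_1: Sigma is diagonal, so its eigenvectors are the coordinate axes. λ_1 = 18 is the diagonal entry on the second coordinate axis, hence
  v_1 = (0, 1) (||v_1|| = 1).

λ_1 = 18,  λ_2 = 4;  v_1 ≈ (0, 1)


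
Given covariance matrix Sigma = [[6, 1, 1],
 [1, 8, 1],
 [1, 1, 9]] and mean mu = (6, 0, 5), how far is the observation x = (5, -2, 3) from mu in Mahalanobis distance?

Step 1 — centre the observation: (x - mu) = (-1, -2, -2).

Step 2 — invert Sigma (cofactor / det for 3×3, or solve directly):
  Sigma^{-1} = [[0.1727, -0.0195, -0.017],
 [-0.0195, 0.129, -0.0122],
 [-0.017, -0.0122, 0.1144]].

Step 3 — form the quadratic (x - mu)^T · Sigma^{-1} · (x - mu):
  Sigma^{-1} · (x - mu) = (-0.0998, -0.2141, -0.1873).
  (x - mu)^T · [Sigma^{-1} · (x - mu)] = (-1)·(-0.0998) + (-2)·(-0.2141) + (-2)·(-0.1873) = 0.9027.

Step 4 — take square root: d = √(0.9027) ≈ 0.9501.

d(x, mu) = √(0.9027) ≈ 0.9501


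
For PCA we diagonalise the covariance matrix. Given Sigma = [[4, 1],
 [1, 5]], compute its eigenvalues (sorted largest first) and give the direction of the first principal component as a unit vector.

Step 1 — characteristic polynomial of 2×2 Sigma:
  det(Sigma - λI) = λ² - trace · λ + det = 0.
  trace = 4 + 5 = 9, det = 4·5 - (1)² = 19.
Step 2 — discriminant:
  Δ = trace² - 4·det = 81 - 76 = 5.
Step 3 — eigenvalues:
  λ = (trace ± √Δ)/2 = (9 ± 2.2361)/2,
  λ_1 = 5.618,  λ_2 = 3.382.

Step 4 — unit eigenvector for λ_1: solve (Sigma - λ_1 I)v = 0. First row:
  (4 - 5.618)·v_x + (1)·v_y = 0, i.e. (-1.618)·v_x + (1)·v_y = 0,
  so v ∝ (b, λ_1 - a) = (1, 1.618) = u.
  ||u|| = √((1)² + (1.618)²) = √(3.618) ≈ 1.9021,
  v_1 = u/||u|| ≈ (0.5257, 0.8507) (||v_1|| = 1).

λ_1 = 5.618,  λ_2 = 3.382;  v_1 ≈ (0.5257, 0.8507)


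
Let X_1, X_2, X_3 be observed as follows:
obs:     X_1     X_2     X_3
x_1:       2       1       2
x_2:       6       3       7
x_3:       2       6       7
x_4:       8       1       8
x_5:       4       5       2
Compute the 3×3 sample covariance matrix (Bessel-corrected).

Step 1 — column means:
  mean(X_1) = (2 + 6 + 2 + 8 + 4) / 5 = 22/5 = 4.4
  mean(X_2) = (1 + 3 + 6 + 1 + 5) / 5 = 16/5 = 3.2
  mean(X_3) = (2 + 7 + 7 + 8 + 2) / 5 = 26/5 = 5.2

Step 2 — sample covariance S[i,j] = (1/(n-1)) · Σ_k (x_{k,i} - mean_i) · (x_{k,j} - mean_j), with n-1 = 4.
  S[X_1,X_1] = ((-2.4)·(-2.4) + (1.6)·(1.6) + (-2.4)·(-2.4) + (3.6)·(3.6) + (-0.4)·(-0.4)) / 4 = 27.2/4 = 6.8
  S[X_1,X_2] = ((-2.4)·(-2.2) + (1.6)·(-0.2) + (-2.4)·(2.8) + (3.6)·(-2.2) + (-0.4)·(1.8)) / 4 = -10.4/4 = -2.6
  S[X_1,X_3] = ((-2.4)·(-3.2) + (1.6)·(1.8) + (-2.4)·(1.8) + (3.6)·(2.8) + (-0.4)·(-3.2)) / 4 = 17.6/4 = 4.4
  S[X_2,X_2] = ((-2.2)·(-2.2) + (-0.2)·(-0.2) + (2.8)·(2.8) + (-2.2)·(-2.2) + (1.8)·(1.8)) / 4 = 20.8/4 = 5.2
  S[X_2,X_3] = ((-2.2)·(-3.2) + (-0.2)·(1.8) + (2.8)·(1.8) + (-2.2)·(2.8) + (1.8)·(-3.2)) / 4 = -0.2/4 = -0.05
  S[X_3,X_3] = ((-3.2)·(-3.2) + (1.8)·(1.8) + (1.8)·(1.8) + (2.8)·(2.8) + (-3.2)·(-3.2)) / 4 = 34.8/4 = 8.7

S is symmetric (S[j,i] = S[i,j]). Assembling:

S = [[6.8, -2.6, 4.4],
 [-2.6, 5.2, -0.05],
 [4.4, -0.05, 8.7]]


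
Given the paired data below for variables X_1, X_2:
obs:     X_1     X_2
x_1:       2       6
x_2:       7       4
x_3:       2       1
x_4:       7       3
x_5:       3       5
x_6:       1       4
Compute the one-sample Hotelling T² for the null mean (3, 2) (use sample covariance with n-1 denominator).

Step 1 — sample mean vector:
  mean(X_1) = (2 + 7 + 2 + 7 + 3 + 1) / 6 = 22/6 = 3.6667
  mean(X_2) = (6 + 4 + 1 + 3 + 5 + 4) / 6 = 23/6 = 3.8333
  x̄ = (3.6667, 3.8333),  deviation x̄ - mu_0 = (3.6667, 3.8333) - (3, 2) = (0.6667, 1.8333).

Step 2 — sample covariance matrix, S[i,j] = (1/(n-1)) · Σ_k (x_{k,i} - mean_i) · (x_{k,j} - mean_j), divisor n-1 = 5:
  S[X_1,X_1] = ((-1.6667)·(-1.6667) + (3.3333)·(3.3333) + (-1.6667)·(-1.6667) + (3.3333)·(3.3333) + (-0.6667)·(-0.6667) + (-2.6667)·(-2.6667)) / 5 = 35.3333/5 = 7.0667
  S[X_1,X_2] = ((-1.6667)·(2.1667) + (3.3333)·(0.1667) + (-1.6667)·(-2.8333) + (3.3333)·(-0.8333) + (-0.6667)·(1.1667) + (-2.6667)·(0.1667)) / 5 = -2.3333/5 = -0.4667
  S[X_2,X_2] = ((2.1667)·(2.1667) + (0.1667)·(0.1667) + (-2.8333)·(-2.8333) + (-0.8333)·(-0.8333) + (1.1667)·(1.1667) + (0.1667)·(0.1667)) / 5 = 14.8333/5 = 2.9667
  S = [[7.0667, -0.4667],
 [-0.4667, 2.9667]].

Step 3 — invert S. det(S) = 7.0667·2.9667 - (-0.4667)² = 20.7467.
  S^{-1} = (1/det) · [[d, -b], [-b, a]] = [[0.143, 0.0225],
 [0.0225, 0.3406]].

Step 4 — quadratic form (x̄ - mu_0)^T · S^{-1} · (x̄ - mu_0):
  S^{-1} · (x̄ - mu_0) = (0.1366, 0.6395),
  (x̄ - mu_0)^T · [...] = (0.6667)·(0.1366) + (1.8333)·(0.6395) = 1.2634.

Step 5 — scale by n: T² = 6 · 1.2634 = 7.5803.

T² ≈ 7.5803


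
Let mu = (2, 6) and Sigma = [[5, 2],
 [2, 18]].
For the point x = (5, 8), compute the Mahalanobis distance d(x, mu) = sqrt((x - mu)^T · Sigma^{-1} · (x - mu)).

Step 1 — centre the observation: (x - mu) = (3, 2).

Step 2 — invert Sigma. det(Sigma) = 5·18 - (2)² = 86.
  Sigma^{-1} = (1/det) · [[d, -b], [-b, a]] = [[0.2093, -0.0233],
 [-0.0233, 0.0581]].

Step 3 — form the quadratic (x - mu)^T · Sigma^{-1} · (x - mu):
  Sigma^{-1} · (x - mu) = (0.5814, 0.0465).
  (x - mu)^T · [Sigma^{-1} · (x - mu)] = (3)·(0.5814) + (2)·(0.0465) = 1.8372.

Step 4 — take square root: d = √(1.8372) ≈ 1.3554.

d(x, mu) = √(1.8372) ≈ 1.3554


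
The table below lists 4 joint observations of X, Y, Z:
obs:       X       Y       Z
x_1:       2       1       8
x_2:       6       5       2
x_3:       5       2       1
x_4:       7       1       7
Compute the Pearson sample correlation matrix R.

Step 1 — column means:
  mean(X) = (2 + 6 + 5 + 7) / 4 = 20/4 = 5
  mean(Y) = (1 + 5 + 2 + 1) / 4 = 9/4 = 2.25
  mean(Z) = (8 + 2 + 1 + 7) / 4 = 18/4 = 4.5

Step 2 — sample variances and covariances s[i,j] = (1/(n-1)) · Σ_k (x_{k,i} - mean_i) · (x_{k,j} - mean_j), with n-1 = 3:
  s[X,X] = ((-3)·(-3) + (1)·(1) + (0)·(0) + (2)·(2)) / 3 = 14/3 = 4.6667
  s[X,Y] = ((-3)·(-1.25) + (1)·(2.75) + (0)·(-0.25) + (2)·(-1.25)) / 3 = 4/3 = 1.3333
  s[X,Z] = ((-3)·(3.5) + (1)·(-2.5) + (0)·(-3.5) + (2)·(2.5)) / 3 = -8/3 = -2.6667
  s[Y,Y] = ((-1.25)·(-1.25) + (2.75)·(2.75) + (-0.25)·(-0.25) + (-1.25)·(-1.25)) / 3 = 10.75/3 = 3.5833
  s[Y,Z] = ((-1.25)·(3.5) + (2.75)·(-2.5) + (-0.25)·(-3.5) + (-1.25)·(2.5)) / 3 = -13.5/3 = -4.5
  s[Z,Z] = ((3.5)·(3.5) + (-2.5)·(-2.5) + (-3.5)·(-3.5) + (2.5)·(2.5)) / 3 = 37/3 = 12.3333
  Sample standard deviations s_i = √(s[i,i]):
  s(X) = √(4.6667) = 2.1602
  s(Y) = √(3.5833) = 1.893
  s(Z) = √(12.3333) = 3.5119

Step 3 — r_{ij} = s_{ij} / (s_i · s_j):
  r[X,X] = 1 (diagonal).
  r[X,Y] = 1.3333 / (2.1602 · 1.893) = 1.3333 / 4.0893 = 0.3261
  r[X,Z] = -2.6667 / (2.1602 · 3.5119) = -2.6667 / 7.5865 = -0.3515
  r[Y,Y] = 1 (diagonal).
  r[Y,Z] = -4.5 / (1.893 · 3.5119) = -4.5 / 6.6479 = -0.6769
  r[Z,Z] = 1 (diagonal).

R is symmetric with unit diagonal. Assembling:

R = [[1, 0.3261, -0.3515],
 [0.3261, 1, -0.6769],
 [-0.3515, -0.6769, 1]]


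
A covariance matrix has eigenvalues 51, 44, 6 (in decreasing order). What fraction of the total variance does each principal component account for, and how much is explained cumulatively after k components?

Step 1 — total variance = trace(Sigma) = Σ λ_i = 51 + 44 + 6 = 101.

Step 2 — fraction explained by component i = λ_i / Σ λ:
  PC1: 51/101 = 0.505
  PC2: 44/101 = 0.4356
  PC3: 6/101 = 0.0594

Step 3 — cumulative fraction after k components = (λ_1 + ... + λ_k) / Σ λ:
  k = 1: 51/101 = 0.505
  k = 2: (51 + 44)/101 = 95/101 = 0.9406
  k = 3: (51 + 44 + 6)/101 = 101/101 = 1

Summary (fraction, with percent):

explained: PC1 0.505 (50.5%), PC2 0.4356 (43.56%), PC3 0.0594 (5.94%);  cumulative: 0.505, 0.9406, 1


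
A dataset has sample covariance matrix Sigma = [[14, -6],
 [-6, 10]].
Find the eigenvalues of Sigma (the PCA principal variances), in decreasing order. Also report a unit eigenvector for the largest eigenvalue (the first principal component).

Step 1 — characteristic polynomial of 2×2 Sigma:
  det(Sigma - λI) = λ² - trace · λ + det = 0.
  trace = 14 + 10 = 24, det = 14·10 - (-6)² = 104.
Step 2 — discriminant:
  Δ = trace² - 4·det = 576 - 416 = 160.
Step 3 — eigenvalues:
  λ = (trace ± √Δ)/2 = (24 ± 12.6491)/2,
  λ_1 = 18.3246,  λ_2 = 5.6754.

Step 4 — unit eigenvector for λ_1: solve (Sigma - λ_1 I)v = 0. First row:
  (14 - 18.3246)·v_x + (-6)·v_y = 0, i.e. (-4.3246)·v_x + (-6)·v_y = 0,
  so v ∝ (b, λ_1 - a) = (-6, 4.3246); multiply by -1 so the first entry is positive: u = (6, -4.3246).
  ||u|| = √((6)² + (-4.3246)²) = √(54.7018) ≈ 7.3961,
  v_1 = u/||u|| ≈ (0.8112, -0.5847) (||v_1|| = 1).

λ_1 = 18.3246,  λ_2 = 5.6754;  v_1 ≈ (0.8112, -0.5847)


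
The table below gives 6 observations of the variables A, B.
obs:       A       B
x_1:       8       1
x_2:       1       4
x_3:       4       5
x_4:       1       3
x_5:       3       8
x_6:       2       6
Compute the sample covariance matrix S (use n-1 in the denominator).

Step 1 — column means:
  mean(A) = (8 + 1 + 4 + 1 + 3 + 2) / 6 = 19/6 = 3.1667
  mean(B) = (1 + 4 + 5 + 3 + 8 + 6) / 6 = 27/6 = 4.5

Step 2 — sample covariance S[i,j] = (1/(n-1)) · Σ_k (x_{k,i} - mean_i) · (x_{k,j} - mean_j), with n-1 = 5.
  S[A,A] = ((4.8333)·(4.8333) + (-2.1667)·(-2.1667) + (0.8333)·(0.8333) + (-2.1667)·(-2.1667) + (-0.1667)·(-0.1667) + (-1.1667)·(-1.1667)) / 5 = 34.8333/5 = 6.9667
  S[A,B] = ((4.8333)·(-3.5) + (-2.1667)·(-0.5) + (0.8333)·(0.5) + (-2.1667)·(-1.5) + (-0.1667)·(3.5) + (-1.1667)·(1.5)) / 5 = -14.5/5 = -2.9
  S[B,B] = ((-3.5)·(-3.5) + (-0.5)·(-0.5) + (0.5)·(0.5) + (-1.5)·(-1.5) + (3.5)·(3.5) + (1.5)·(1.5)) / 5 = 29.5/5 = 5.9

S is symmetric (S[j,i] = S[i,j]). Assembling:

S = [[6.9667, -2.9],
 [-2.9, 5.9]]


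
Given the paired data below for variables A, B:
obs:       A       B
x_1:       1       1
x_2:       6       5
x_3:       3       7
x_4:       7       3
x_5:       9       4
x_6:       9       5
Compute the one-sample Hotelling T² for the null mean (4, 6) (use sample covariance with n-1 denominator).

Step 1 — sample mean vector:
  mean(A) = (1 + 6 + 3 + 7 + 9 + 9) / 6 = 35/6 = 5.8333
  mean(B) = (1 + 5 + 7 + 3 + 4 + 5) / 6 = 25/6 = 4.1667
  x̄ = (5.8333, 4.1667),  deviation x̄ - mu_0 = (5.8333, 4.1667) - (4, 6) = (1.8333, -1.8333).

Step 2 — sample covariance matrix, S[i,j] = (1/(n-1)) · Σ_k (x_{k,i} - mean_i) · (x_{k,j} - mean_j), divisor n-1 = 5:
  S[A,A] = ((-4.8333)·(-4.8333) + (0.1667)·(0.1667) + (-2.8333)·(-2.8333) + (1.1667)·(1.1667) + (3.1667)·(3.1667) + (3.1667)·(3.1667)) / 5 = 52.8333/5 = 10.5667
  S[A,B] = ((-4.8333)·(-3.1667) + (0.1667)·(0.8333) + (-2.8333)·(2.8333) + (1.1667)·(-1.1667) + (3.1667)·(-0.1667) + (3.1667)·(0.8333)) / 5 = 8.1667/5 = 1.6333
  S[B,B] = ((-3.1667)·(-3.1667) + (0.8333)·(0.8333) + (2.8333)·(2.8333) + (-1.1667)·(-1.1667) + (-0.1667)·(-0.1667) + (0.8333)·(0.8333)) / 5 = 20.8333/5 = 4.1667
  S = [[10.5667, 1.6333],
 [1.6333, 4.1667]].

Step 3 — invert S. det(S) = 10.5667·4.1667 - (1.6333)² = 41.36.
  S^{-1} = (1/det) · [[d, -b], [-b, a]] = [[0.1007, -0.0395],
 [-0.0395, 0.2555]].

Step 4 — quadratic form (x̄ - mu_0)^T · S^{-1} · (x̄ - mu_0):
  S^{-1} · (x̄ - mu_0) = (0.2571, -0.5408),
  (x̄ - mu_0)^T · [...] = (1.8333)·(0.2571) + (-1.8333)·(-0.5408) = 1.4628.

Step 5 — scale by n: T² = 6 · 1.4628 = 8.7766.

T² ≈ 8.7766


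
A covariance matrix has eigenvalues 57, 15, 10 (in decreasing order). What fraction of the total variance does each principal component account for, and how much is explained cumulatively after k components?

Step 1 — total variance = trace(Sigma) = Σ λ_i = 57 + 15 + 10 = 82.

Step 2 — fraction explained by component i = λ_i / Σ λ:
  PC1: 57/82 = 0.6951
  PC2: 15/82 = 0.1829
  PC3: 10/82 = 0.122

Step 3 — cumulative fraction after k components = (λ_1 + ... + λ_k) / Σ λ:
  k = 1: 57/82 = 0.6951
  k = 2: (57 + 15)/82 = 72/82 = 0.878
  k = 3: (57 + 15 + 10)/82 = 82/82 = 1

Summary (fraction, with percent):

explained: PC1 0.6951 (69.51%), PC2 0.1829 (18.29%), PC3 0.122 (12.2%);  cumulative: 0.6951, 0.878, 1


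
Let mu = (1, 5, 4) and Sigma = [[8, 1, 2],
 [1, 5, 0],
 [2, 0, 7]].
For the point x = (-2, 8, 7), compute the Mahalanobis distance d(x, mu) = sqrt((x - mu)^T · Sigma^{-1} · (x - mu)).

Step 1 — centre the observation: (x - mu) = (-3, 3, 3).

Step 2 — invert Sigma (cofactor / det for 3×3, or solve directly):
  Sigma^{-1} = [[0.1383, -0.0277, -0.0395],
 [-0.0277, 0.2055, 0.0079],
 [-0.0395, 0.0079, 0.1542]].

Step 3 — form the quadratic (x - mu)^T · Sigma^{-1} · (x - mu):
  Sigma^{-1} · (x - mu) = (-0.6166, 0.7233, 0.6047).
  (x - mu)^T · [Sigma^{-1} · (x - mu)] = (-3)·(-0.6166) + (3)·(0.7233) + (3)·(0.6047) = 5.834.

Step 4 — take square root: d = √(5.834) ≈ 2.4154.

d(x, mu) = √(5.834) ≈ 2.4154


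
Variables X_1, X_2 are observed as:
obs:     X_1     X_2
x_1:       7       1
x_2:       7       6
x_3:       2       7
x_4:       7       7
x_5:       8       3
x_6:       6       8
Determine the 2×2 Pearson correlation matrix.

Step 1 — column means:
  mean(X_1) = (7 + 7 + 2 + 7 + 8 + 6) / 6 = 37/6 = 6.1667
  mean(X_2) = (1 + 6 + 7 + 7 + 3 + 8) / 6 = 32/6 = 5.3333

Step 2 — sample variances and covariances s[i,j] = (1/(n-1)) · Σ_k (x_{k,i} - mean_i) · (x_{k,j} - mean_j), with n-1 = 5:
  s[X_1,X_1] = ((0.8333)·(0.8333) + (0.8333)·(0.8333) + (-4.1667)·(-4.1667) + (0.8333)·(0.8333) + (1.8333)·(1.8333) + (-0.1667)·(-0.1667)) / 5 = 22.8333/5 = 4.5667
  s[X_1,X_2] = ((0.8333)·(-4.3333) + (0.8333)·(0.6667) + (-4.1667)·(1.6667) + (0.8333)·(1.6667) + (1.8333)·(-2.3333) + (-0.1667)·(2.6667)) / 5 = -13.3333/5 = -2.6667
  s[X_2,X_2] = ((-4.3333)·(-4.3333) + (0.6667)·(0.6667) + (1.6667)·(1.6667) + (1.6667)·(1.6667) + (-2.3333)·(-2.3333) + (2.6667)·(2.6667)) / 5 = 37.3333/5 = 7.4667
  Sample standard deviations s_i = √(s[i,i]):
  s(X_1) = √(4.5667) = 2.137
  s(X_2) = √(7.4667) = 2.7325

Step 3 — r_{ij} = s_{ij} / (s_i · s_j):
  r[X_1,X_1] = 1 (diagonal).
  r[X_1,X_2] = -2.6667 / (2.137 · 2.7325) = -2.6667 / 5.8393 = -0.4567
  r[X_2,X_2] = 1 (diagonal).

R is symmetric with unit diagonal. Assembling:

R = [[1, -0.4567],
 [-0.4567, 1]]


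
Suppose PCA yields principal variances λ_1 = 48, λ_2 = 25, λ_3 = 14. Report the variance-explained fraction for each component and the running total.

Step 1 — total variance = trace(Sigma) = Σ λ_i = 48 + 25 + 14 = 87.

Step 2 — fraction explained by component i = λ_i / Σ λ:
  PC1: 48/87 = 0.5517
  PC2: 25/87 = 0.2874
  PC3: 14/87 = 0.1609

Step 3 — cumulative fraction after k components = (λ_1 + ... + λ_k) / Σ λ:
  k = 1: 48/87 = 0.5517
  k = 2: (48 + 25)/87 = 73/87 = 0.8391
  k = 3: (48 + 25 + 14)/87 = 87/87 = 1

Summary (fraction, with percent):

explained: PC1 0.5517 (55.17%), PC2 0.2874 (28.74%), PC3 0.1609 (16.09%);  cumulative: 0.5517, 0.8391, 1


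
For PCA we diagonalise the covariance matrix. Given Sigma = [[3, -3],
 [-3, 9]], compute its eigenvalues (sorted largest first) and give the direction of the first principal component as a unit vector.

Step 1 — characteristic polynomial of 2×2 Sigma:
  det(Sigma - λI) = λ² - trace · λ + det = 0.
  trace = 3 + 9 = 12, det = 3·9 - (-3)² = 18.
Step 2 — discriminant:
  Δ = trace² - 4·det = 144 - 72 = 72.
Step 3 — eigenvalues:
  λ = (trace ± √Δ)/2 = (12 ± 8.4853)/2,
  λ_1 = 10.2426,  λ_2 = 1.7574.

Step 4 — unit eigenvector for λ_1: solve (Sigma - λ_1 I)v = 0. First row:
  (3 - 10.2426)·v_x + (-3)·v_y = 0, i.e. (-7.2426)·v_x + (-3)·v_y = 0,
  so v ∝ (b, λ_1 - a) = (-3, 7.2426); multiply by -1 so the first entry is positive: u = (3, -7.2426).
  ||u|| = √((3)² + (-7.2426)²) = √(61.4558) ≈ 7.8394,
  v_1 = u/||u|| ≈ (0.3827, -0.9239) (||v_1|| = 1).

λ_1 = 10.2426,  λ_2 = 1.7574;  v_1 ≈ (0.3827, -0.9239)


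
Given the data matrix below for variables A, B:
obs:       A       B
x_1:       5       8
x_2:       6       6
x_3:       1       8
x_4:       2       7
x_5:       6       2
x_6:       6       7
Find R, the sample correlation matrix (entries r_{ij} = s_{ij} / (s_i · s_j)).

Step 1 — column means:
  mean(A) = (5 + 6 + 1 + 2 + 6 + 6) / 6 = 26/6 = 4.3333
  mean(B) = (8 + 6 + 8 + 7 + 2 + 7) / 6 = 38/6 = 6.3333

Step 2 — sample variances and covariances s[i,j] = (1/(n-1)) · Σ_k (x_{k,i} - mean_i) · (x_{k,j} - mean_j), with n-1 = 5:
  s[A,A] = ((0.6667)·(0.6667) + (1.6667)·(1.6667) + (-3.3333)·(-3.3333) + (-2.3333)·(-2.3333) + (1.6667)·(1.6667) + (1.6667)·(1.6667)) / 5 = 25.3333/5 = 5.0667
  s[A,B] = ((0.6667)·(1.6667) + (1.6667)·(-0.3333) + (-3.3333)·(1.6667) + (-2.3333)·(0.6667) + (1.6667)·(-4.3333) + (1.6667)·(0.6667)) / 5 = -12.6667/5 = -2.5333
  s[B,B] = ((1.6667)·(1.6667) + (-0.3333)·(-0.3333) + (1.6667)·(1.6667) + (0.6667)·(0.6667) + (-4.3333)·(-4.3333) + (0.6667)·(0.6667)) / 5 = 25.3333/5 = 5.0667
  Sample standard deviations s_i = √(s[i,i]):
  s(A) = √(5.0667) = 2.2509
  s(B) = √(5.0667) = 2.2509

Step 3 — r_{ij} = s_{ij} / (s_i · s_j):
  r[A,A] = 1 (diagonal).
  r[A,B] = -2.5333 / (2.2509 · 2.2509) = -2.5333 / 5.0667 = -0.5
  r[B,B] = 1 (diagonal).

R is symmetric with unit diagonal. Assembling:

R = [[1, -0.5],
 [-0.5, 1]]


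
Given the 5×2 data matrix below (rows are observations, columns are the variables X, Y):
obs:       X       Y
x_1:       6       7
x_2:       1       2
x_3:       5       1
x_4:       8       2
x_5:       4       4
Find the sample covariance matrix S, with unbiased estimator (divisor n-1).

Step 1 — column means:
  mean(X) = (6 + 1 + 5 + 8 + 4) / 5 = 24/5 = 4.8
  mean(Y) = (7 + 2 + 1 + 2 + 4) / 5 = 16/5 = 3.2

Step 2 — sample covariance S[i,j] = (1/(n-1)) · Σ_k (x_{k,i} - mean_i) · (x_{k,j} - mean_j), with n-1 = 4.
  S[X,X] = ((1.2)·(1.2) + (-3.8)·(-3.8) + (0.2)·(0.2) + (3.2)·(3.2) + (-0.8)·(-0.8)) / 4 = 26.8/4 = 6.7
  S[X,Y] = ((1.2)·(3.8) + (-3.8)·(-1.2) + (0.2)·(-2.2) + (3.2)·(-1.2) + (-0.8)·(0.8)) / 4 = 4.2/4 = 1.05
  S[Y,Y] = ((3.8)·(3.8) + (-1.2)·(-1.2) + (-2.2)·(-2.2) + (-1.2)·(-1.2) + (0.8)·(0.8)) / 4 = 22.8/4 = 5.7

S is symmetric (S[j,i] = S[i,j]). Assembling:

S = [[6.7, 1.05],
 [1.05, 5.7]]


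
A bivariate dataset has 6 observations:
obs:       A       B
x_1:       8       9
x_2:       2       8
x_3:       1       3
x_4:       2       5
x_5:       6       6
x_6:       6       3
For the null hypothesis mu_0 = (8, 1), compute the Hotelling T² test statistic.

Step 1 — sample mean vector:
  mean(A) = (8 + 2 + 1 + 2 + 6 + 6) / 6 = 25/6 = 4.1667
  mean(B) = (9 + 8 + 3 + 5 + 6 + 3) / 6 = 34/6 = 5.6667
  x̄ = (4.1667, 5.6667),  deviation x̄ - mu_0 = (4.1667, 5.6667) - (8, 1) = (-3.8333, 4.6667).

Step 2 — sample covariance matrix, S[i,j] = (1/(n-1)) · Σ_k (x_{k,i} - mean_i) · (x_{k,j} - mean_j), divisor n-1 = 5:
  S[A,A] = ((3.8333)·(3.8333) + (-2.1667)·(-2.1667) + (-3.1667)·(-3.1667) + (-2.1667)·(-2.1667) + (1.8333)·(1.8333) + (1.8333)·(1.8333)) / 5 = 40.8333/5 = 8.1667
  S[A,B] = ((3.8333)·(3.3333) + (-2.1667)·(2.3333) + (-3.1667)·(-2.6667) + (-2.1667)·(-0.6667) + (1.8333)·(0.3333) + (1.8333)·(-2.6667)) / 5 = 13.3333/5 = 2.6667
  S[B,B] = ((3.3333)·(3.3333) + (2.3333)·(2.3333) + (-2.6667)·(-2.6667) + (-0.6667)·(-0.6667) + (0.3333)·(0.3333) + (-2.6667)·(-2.6667)) / 5 = 31.3333/5 = 6.2667
  S = [[8.1667, 2.6667],
 [2.6667, 6.2667]].

Step 3 — invert S. det(S) = 8.1667·6.2667 - (2.6667)² = 44.0667.
  S^{-1} = (1/det) · [[d, -b], [-b, a]] = [[0.1422, -0.0605],
 [-0.0605, 0.1853]].

Step 4 — quadratic form (x̄ - mu_0)^T · S^{-1} · (x̄ - mu_0):
  S^{-1} · (x̄ - mu_0) = (-0.8275, 1.0968),
  (x̄ - mu_0)^T · [...] = (-3.8333)·(-0.8275) + (4.6667)·(1.0968) = 8.2907.

Step 5 — scale by n: T² = 6 · 8.2907 = 49.7443.

T² ≈ 49.7443


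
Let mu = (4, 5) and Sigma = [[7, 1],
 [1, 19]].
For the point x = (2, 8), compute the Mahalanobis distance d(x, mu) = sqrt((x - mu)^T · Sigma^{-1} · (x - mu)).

Step 1 — centre the observation: (x - mu) = (-2, 3).

Step 2 — invert Sigma. det(Sigma) = 7·19 - (1)² = 132.
  Sigma^{-1} = (1/det) · [[d, -b], [-b, a]] = [[0.1439, -0.0076],
 [-0.0076, 0.053]].

Step 3 — form the quadratic (x - mu)^T · Sigma^{-1} · (x - mu):
  Sigma^{-1} · (x - mu) = (-0.3106, 0.1742).
  (x - mu)^T · [Sigma^{-1} · (x - mu)] = (-2)·(-0.3106) + (3)·(0.1742) = 1.1439.

Step 4 — take square root: d = √(1.1439) ≈ 1.0696.

d(x, mu) = √(1.1439) ≈ 1.0696


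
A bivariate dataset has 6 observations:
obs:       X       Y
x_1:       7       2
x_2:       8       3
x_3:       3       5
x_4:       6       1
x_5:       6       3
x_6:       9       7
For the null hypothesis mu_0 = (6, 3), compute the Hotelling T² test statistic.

Step 1 — sample mean vector:
  mean(X) = (7 + 8 + 3 + 6 + 6 + 9) / 6 = 39/6 = 6.5
  mean(Y) = (2 + 3 + 5 + 1 + 3 + 7) / 6 = 21/6 = 3.5
  x̄ = (6.5, 3.5),  deviation x̄ - mu_0 = (6.5, 3.5) - (6, 3) = (0.5, 0.5).

Step 2 — sample covariance matrix, S[i,j] = (1/(n-1)) · Σ_k (x_{k,i} - mean_i) · (x_{k,j} - mean_j), divisor n-1 = 5:
  S[X,X] = ((0.5)·(0.5) + (1.5)·(1.5) + (-3.5)·(-3.5) + (-0.5)·(-0.5) + (-0.5)·(-0.5) + (2.5)·(2.5)) / 5 = 21.5/5 = 4.3
  S[X,Y] = ((0.5)·(-1.5) + (1.5)·(-0.5) + (-3.5)·(1.5) + (-0.5)·(-2.5) + (-0.5)·(-0.5) + (2.5)·(3.5)) / 5 = 3.5/5 = 0.7
  S[Y,Y] = ((-1.5)·(-1.5) + (-0.5)·(-0.5) + (1.5)·(1.5) + (-2.5)·(-2.5) + (-0.5)·(-0.5) + (3.5)·(3.5)) / 5 = 23.5/5 = 4.7
  S = [[4.3, 0.7],
 [0.7, 4.7]].

Step 3 — invert S. det(S) = 4.3·4.7 - (0.7)² = 19.72.
  S^{-1} = (1/det) · [[d, -b], [-b, a]] = [[0.2383, -0.0355],
 [-0.0355, 0.2181]].

Step 4 — quadratic form (x̄ - mu_0)^T · S^{-1} · (x̄ - mu_0):
  S^{-1} · (x̄ - mu_0) = (0.1014, 0.0913),
  (x̄ - mu_0)^T · [...] = (0.5)·(0.1014) + (0.5)·(0.0913) = 0.0963.

Step 5 — scale by n: T² = 6 · 0.0963 = 0.5781.

T² ≈ 0.5781


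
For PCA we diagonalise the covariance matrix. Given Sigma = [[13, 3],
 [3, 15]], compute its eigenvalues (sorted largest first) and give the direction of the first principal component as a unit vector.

Step 1 — characteristic polynomial of 2×2 Sigma:
  det(Sigma - λI) = λ² - trace · λ + det = 0.
  trace = 13 + 15 = 28, det = 13·15 - (3)² = 186.
Step 2 — discriminant:
  Δ = trace² - 4·det = 784 - 744 = 40.
Step 3 — eigenvalues:
  λ = (trace ± √Δ)/2 = (28 ± 6.3246)/2,
  λ_1 = 17.1623,  λ_2 = 10.8377.

Step 4 — unit eigenvector for λ_1: solve (Sigma - λ_1 I)v = 0. First row:
  (13 - 17.1623)·v_x + (3)·v_y = 0, i.e. (-4.1623)·v_x + (3)·v_y = 0,
  so v ∝ (b, λ_1 - a) = (3, 4.1623) = u.
  ||u|| = √((3)² + (4.1623)²) = √(26.3246) ≈ 5.1307,
  v_1 = u/||u|| ≈ (0.5847, 0.8112) (||v_1|| = 1).

λ_1 = 17.1623,  λ_2 = 10.8377;  v_1 ≈ (0.5847, 0.8112)
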